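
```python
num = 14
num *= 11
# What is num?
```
Trace:
  num=14
  num=154

Final answer: 154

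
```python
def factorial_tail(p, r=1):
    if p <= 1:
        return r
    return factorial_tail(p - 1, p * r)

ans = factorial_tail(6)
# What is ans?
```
Call trace:
factorial_tail(p=6, r=1)
  factorial_tail(p=5, r=6)
    factorial_tail(p=4, r=30)
      factorial_tail(p=3, r=120)
        factorial_tail(p=2, r=360)
          factorial_tail(p=1, r=720)
          -> return 720
        -> return 720
      -> return 720
    -> return 720
  -> return 720
-> return 720

Final answer: 720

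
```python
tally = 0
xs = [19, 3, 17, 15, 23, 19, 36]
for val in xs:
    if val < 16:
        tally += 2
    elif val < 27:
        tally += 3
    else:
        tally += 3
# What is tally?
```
Trace:
  tally=0
  tally=3, val=19
  tally=5, val=3
  tally=8, val=17
  tally=10, val=15
  tally=13, val=23
  tally=16, val=19
  tally=19, val=36

Final answer: 19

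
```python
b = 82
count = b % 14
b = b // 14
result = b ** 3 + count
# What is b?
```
Trace:
  b=82
  b=82, count=12
  b=5, count=12
  b=5, count=12, result=137

Final answer: 5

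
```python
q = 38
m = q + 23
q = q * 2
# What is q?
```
Trace:
  q=38
  q=38, m=61
  q=76, m=61

Final answer: 76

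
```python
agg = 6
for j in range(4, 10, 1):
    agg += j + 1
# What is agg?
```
Trace:
  agg=6
  agg=11, j=4
  agg=17, j=5
  agg=24, j=6
  agg=32, j=7
  agg=41, j=8
  agg=51, j=9

Final answer: 51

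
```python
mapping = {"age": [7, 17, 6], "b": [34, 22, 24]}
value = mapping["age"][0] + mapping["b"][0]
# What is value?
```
Trace:
  mapping={'age': [7, 17, 6], 'b': [34, 22, 24]}
  mapping={'age': [7, 17, 6], 'b': [34, 22, 24]}, value=41

Final answer: 41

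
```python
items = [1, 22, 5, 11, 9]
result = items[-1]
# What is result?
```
Trace:
  items=[1, 22, 5, 11, 9]
  items=[1, 22, 5, 11, 9], result=9

Final answer: 9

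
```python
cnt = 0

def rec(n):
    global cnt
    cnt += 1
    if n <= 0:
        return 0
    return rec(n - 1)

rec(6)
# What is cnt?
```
Call trace:
rec(n=6)
  rec(n=5)
    rec(n=4)
      rec(n=3)
        rec(n=2)
          rec(n=1)
            rec(n=0)
            -> return 0
          -> return 0
        -> return 0
      -> return 0
    -> return 0
  -> return 0
-> return 0

cnt is incremented once per call. rec is entered once for each n = 6, 5, 4, 3, 2, 1, 0 (the n <= 0 call returns without recursing), i.e. 6 + 1 calls.
cnt = 7

Final answer: 7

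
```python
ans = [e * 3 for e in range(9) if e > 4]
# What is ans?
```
Trace:
  e=0
  e=1
  e=2
  e=3
  e=4
  e=5
  e=6
  e=7
  e=8
  ans=[15, 18, 21, 24]

Final answer: [15, 18, 21, 24]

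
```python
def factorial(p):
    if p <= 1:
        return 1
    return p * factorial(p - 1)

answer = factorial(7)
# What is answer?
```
Call trace:
factorial(p=7)
  factorial(p=6)
    factorial(p=5)
      factorial(p=4)
        factorial(p=3)
          factorial(p=2)
            factorial(p=1)
            -> return 1
          -> return 2
        -> return 6
      -> return 24
    -> return 120
  -> return 720
-> return 5040

Final answer: 5040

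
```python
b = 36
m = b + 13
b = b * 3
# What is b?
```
Trace:
  b=36
  b=36, m=49
  b=108, m=49

Final answer: 108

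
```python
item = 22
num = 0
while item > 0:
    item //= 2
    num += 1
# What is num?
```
Trace:
  item=22
  item=22, num=0
  item=11, num=1
  item=5, num=2
  item=2, num=3
  item=1, num=4
  item=0, num=5

Final answer: 5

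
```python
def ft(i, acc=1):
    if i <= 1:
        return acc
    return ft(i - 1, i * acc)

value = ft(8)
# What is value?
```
Call trace:
ft(i=8, acc=1)
  ft(i=7, acc=8)
    ft(i=6, acc=56)
      ft(i=5, acc=336)
        ft(i=4, acc=1680)
          ft(i=3, acc=6720)
            ft(i=2, acc=20160)
              ft(i=1, acc=40320)
              -> return 40320
            -> return 40320
          -> return 40320
        -> return 40320
      -> return 40320
    -> return 40320
  -> return 40320
-> return 40320

Final answer: 40320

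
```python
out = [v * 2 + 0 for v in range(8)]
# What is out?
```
Trace:
  v=0
  v=1
  v=2
  v=3
  v=4
  v=5
  v=6
  v=7
  out=[0, 2, 4, 6, 8, 10, 12, 14]

Final answer: [0, 2, 4, 6, 8, 10, 12, 14]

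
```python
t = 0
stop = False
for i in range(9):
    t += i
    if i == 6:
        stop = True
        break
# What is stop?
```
Trace:
  t=0
  t=0, stop=False
  t=0, stop=False, i=0
  t=1, stop=False, i=1
  t=3, stop=False, i=2
  t=6, stop=False, i=3
  t=10, stop=False, i=4
  t=15, stop=False, i=5
  t=21, stop=True, i=6

Final answer: True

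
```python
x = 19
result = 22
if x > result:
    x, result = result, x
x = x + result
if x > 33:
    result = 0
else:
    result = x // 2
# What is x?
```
Trace:
  x=19
  x=19, result=22
  x=19, result=22
  x=41, result=22
  x=41, result=0

Final answer: 41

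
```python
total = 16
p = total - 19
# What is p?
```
Trace:
  total=16
  total=16, p=-3

Final answer: -3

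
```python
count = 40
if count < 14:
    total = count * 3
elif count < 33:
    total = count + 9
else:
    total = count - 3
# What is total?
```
Trace:
  count=40
  count=40, total=37

Final answer: 37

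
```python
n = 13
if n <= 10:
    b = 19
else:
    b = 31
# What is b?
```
Trace:
  n=13
  n=13, b=31

Final answer: 31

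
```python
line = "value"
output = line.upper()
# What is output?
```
Trace:
  line='value'
  line='value', output='VALUE'

Final answer: 'VALUE'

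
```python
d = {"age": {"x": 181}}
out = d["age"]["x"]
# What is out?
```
Trace:
  d={'age': {'x': 181}}
  d={'age': {'x': 181}}, out=181

Final answer: 181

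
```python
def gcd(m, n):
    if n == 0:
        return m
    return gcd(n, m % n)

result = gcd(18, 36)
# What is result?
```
Call trace:
gcd(m=18, n=36)
  gcd(m=36, n=18)
    gcd(m=18, n=0)
    -> return 18
  -> return 18
-> return 18

Final answer: 18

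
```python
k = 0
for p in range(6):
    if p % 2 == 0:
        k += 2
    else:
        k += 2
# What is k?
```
Trace:
  k=0
  k=2, p=0
  k=4, p=1
  k=6, p=2
  k=8, p=3
  k=10, p=4
  k=12, p=5

Final answer: 12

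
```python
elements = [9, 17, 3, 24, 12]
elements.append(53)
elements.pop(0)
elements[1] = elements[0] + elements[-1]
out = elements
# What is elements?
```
Trace:
  elements=[9, 17, 3, 24, 12]
  elements=[9, 17, 3, 24, 12, 53]
  elements=[17, 3, 24, 12, 53]
  elements=[17, 70, 24, 12, 53]
  elements=[17, 70, 24, 12, 53], out=[17, 70, 24, 12, 53]

Final answer: [17, 70, 24, 12, 53]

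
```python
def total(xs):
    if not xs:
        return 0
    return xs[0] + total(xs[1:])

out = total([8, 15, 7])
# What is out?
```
Call trace:
total(xs=[8, 15, 7])
  total(xs=[15, 7])
    total(xs=[7])
      total(xs=[])
      -> return 0
    -> return 7
  -> return 22
-> return 30

Final answer: 30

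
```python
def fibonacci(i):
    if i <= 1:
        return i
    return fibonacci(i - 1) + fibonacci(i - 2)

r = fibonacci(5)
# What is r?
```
Call trace (a repeated sub-call is expanded the first time; later identical calls just restate its return value):
fibonacci(i=5)
  fibonacci(i=4)
    fibonacci(i=3)
      fibonacci(i=2)
        fibonacci(i=1)
        -> return 1
        fibonacci(i=0)
        -> return 0
      -> return 1
      fibonacci(i=1)
      -> return 1
    -> return 2
    fibonacci(i=2) -> return 1  (same call as traced above)
  -> return 3
  fibonacci(i=3) -> return 2  (same call as traced above)
-> return 5

Final answer: 5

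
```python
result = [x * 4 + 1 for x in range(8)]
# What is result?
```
Trace:
  x=0
  x=1
  x=2
  x=3
  x=4
  x=5
  x=6
  x=7
  result=[1, 5, 9, 13, 17, 21, 25, 29]

Final answer: [1, 5, 9, 13, 17, 21, 25, 29]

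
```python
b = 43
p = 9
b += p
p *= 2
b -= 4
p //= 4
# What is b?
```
Trace:
  b=43
  b=43, p=9
  b=52, p=9
  b=52, p=18
  b=48, p=18
  b=48, p=4

Final answer: 48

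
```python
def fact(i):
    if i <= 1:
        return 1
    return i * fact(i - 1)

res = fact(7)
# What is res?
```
Call trace:
fact(i=7)
  fact(i=6)
    fact(i=5)
      fact(i=4)
        fact(i=3)
          fact(i=2)
            fact(i=1)
            -> return 1
          -> return 2
        -> return 6
      -> return 24
    -> return 120
  -> return 720
-> return 5040

Final answer: 5040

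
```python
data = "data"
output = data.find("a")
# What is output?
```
Trace:
  data='data'
  data='data', output=1

Final answer: 1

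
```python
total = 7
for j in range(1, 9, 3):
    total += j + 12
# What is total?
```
Trace:
  total=7
  total=20, j=1
  total=36, j=4
  total=55, j=7

Final answer: 55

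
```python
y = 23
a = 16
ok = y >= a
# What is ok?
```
Trace:
  y=23
  y=23, a=16
  y=23, a=16, ok=True

Final answer: True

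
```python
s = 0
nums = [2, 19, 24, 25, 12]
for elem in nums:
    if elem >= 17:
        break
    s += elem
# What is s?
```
Trace:
  s=0
  s=2, elem=2
  s=2, elem=19

Final answer: 2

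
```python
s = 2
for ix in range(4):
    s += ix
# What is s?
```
Trace:
  s=2
  s=2, ix=0
  s=3, ix=1
  s=5, ix=2
  s=8, ix=3

Final answer: 8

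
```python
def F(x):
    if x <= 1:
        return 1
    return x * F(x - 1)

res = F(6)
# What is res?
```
Call trace:
F(x=6)
  F(x=5)
    F(x=4)
      F(x=3)
        F(x=2)
          F(x=1)
          -> return 1
        -> return 2
      -> return 6
    -> return 24
  -> return 120
-> return 720

Final answer: 720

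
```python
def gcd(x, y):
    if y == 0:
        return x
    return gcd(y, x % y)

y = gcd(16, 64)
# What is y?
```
Call trace:
gcd(x=16, y=64)
  gcd(x=64, y=16)
    gcd(x=16, y=0)
    -> return 16
  -> return 16
-> return 16

Final answer: 16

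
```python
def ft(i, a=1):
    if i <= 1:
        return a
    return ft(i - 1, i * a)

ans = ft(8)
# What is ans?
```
Call trace:
ft(i=8, a=1)
  ft(i=7, a=8)
    ft(i=6, a=56)
      ft(i=5, a=336)
        ft(i=4, a=1680)
          ft(i=3, a=6720)
            ft(i=2, a=20160)
              ft(i=1, a=40320)
              -> return 40320
            -> return 40320
          -> return 40320
        -> return 40320
      -> return 40320
    -> return 40320
  -> return 40320
-> return 40320

Final answer: 40320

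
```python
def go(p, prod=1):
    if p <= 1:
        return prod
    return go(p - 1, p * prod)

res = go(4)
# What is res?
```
Call trace:
go(p=4, prod=1)
  go(p=3, prod=4)
    go(p=2, prod=12)
      go(p=1, prod=24)
      -> return 24
    -> return 24
  -> return 24
-> return 24

Final answer: 24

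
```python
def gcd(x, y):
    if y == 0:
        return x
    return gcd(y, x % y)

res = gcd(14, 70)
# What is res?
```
Call trace:
gcd(x=14, y=70)
  gcd(x=70, y=14)
    gcd(x=14, y=0)
    -> return 14
  -> return 14
-> return 14

Final answer: 14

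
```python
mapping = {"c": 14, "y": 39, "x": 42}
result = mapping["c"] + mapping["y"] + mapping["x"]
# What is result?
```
Trace:
  mapping={'c': 14, 'y': 39, 'x': 42}
  mapping={'c': 14, 'y': 39, 'x': 42}, result=95

Final answer: 95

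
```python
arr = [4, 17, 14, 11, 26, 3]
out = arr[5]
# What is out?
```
Trace:
  arr=[4, 17, 14, 11, 26, 3]
  arr=[4, 17, 14, 11, 26, 3], out=3

Final answer: 3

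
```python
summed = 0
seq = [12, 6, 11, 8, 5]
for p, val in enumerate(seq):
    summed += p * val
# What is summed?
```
Trace:
  summed=0
  summed=0, p=0, val=12
  summed=6, p=1, val=6
  summed=28, p=2, val=11
  summed=52, p=3, val=8
  summed=72, p=4, val=5

Final answer: 72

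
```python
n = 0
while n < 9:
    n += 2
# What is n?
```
Trace:
  n=0
  n=2
  n=4
  n=6
  n=8
  n=10

Final answer: 10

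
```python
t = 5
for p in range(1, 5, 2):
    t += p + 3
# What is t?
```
Trace:
  t=5
  t=9, p=1
  t=15, p=3

Final answer: 15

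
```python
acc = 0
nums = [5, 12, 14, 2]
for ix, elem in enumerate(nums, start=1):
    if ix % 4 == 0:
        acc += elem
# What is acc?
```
Trace:
  acc=0
  acc=0, ix=1, elem=5
  acc=0, ix=2, elem=12
  acc=0, ix=3, elem=14
  acc=2, ix=4, elem=2

Final answer: 2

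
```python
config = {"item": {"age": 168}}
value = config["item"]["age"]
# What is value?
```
Trace:
  config={'item': {'age': 168}}
  config={'item': {'age': 168}}, value=168

Final answer: 168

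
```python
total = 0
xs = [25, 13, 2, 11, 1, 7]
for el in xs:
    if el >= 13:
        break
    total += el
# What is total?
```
Trace:
  total=0
  total=0, el=25

Final answer: 0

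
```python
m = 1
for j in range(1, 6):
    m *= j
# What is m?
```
Trace:
  m=1
  m=1, j=1
  m=2, j=2
  m=6, j=3
  m=24, j=4
  m=120, j=5

Final answer: 120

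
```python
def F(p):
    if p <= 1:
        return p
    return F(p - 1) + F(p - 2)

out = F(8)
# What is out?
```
Call trace (a repeated sub-call is expanded the first time; later identical calls just restate its return value):
F(p=8)
  F(p=7)
    F(p=6)
      F(p=5)
        F(p=4)
          F(p=3)
            F(p=2)
              F(p=1)
              -> return 1
              F(p=0)
              -> return 0
            -> return 1
            F(p=1)
            -> return 1
          -> return 2
          F(p=2) -> return 1  (same call as traced above)
        -> return 3
        F(p=3) -> return 2  (same call as traced above)
      -> return 5
      F(p=4) -> return 3  (same call as traced above)
    -> return 8
    F(p=5) -> return 5  (same call as traced above)
  -> return 13
  F(p=6) -> return 8  (same call as traced above)
-> return 21

Final answer: 21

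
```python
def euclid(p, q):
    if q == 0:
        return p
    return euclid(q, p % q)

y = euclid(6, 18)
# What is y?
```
Call trace:
euclid(p=6, q=18)
  euclid(p=18, q=6)
    euclid(p=6, q=0)
    -> return 6
  -> return 6
-> return 6

Final answer: 6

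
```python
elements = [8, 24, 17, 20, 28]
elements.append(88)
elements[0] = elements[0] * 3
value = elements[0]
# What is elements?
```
Trace:
  elements=[8, 24, 17, 20, 28]
  elements=[8, 24, 17, 20, 28, 88]
  elements=[24, 24, 17, 20, 28, 88]
  elements=[24, 24, 17, 20, 28, 88], value=24

Final answer: [24, 24, 17, 20, 28, 88]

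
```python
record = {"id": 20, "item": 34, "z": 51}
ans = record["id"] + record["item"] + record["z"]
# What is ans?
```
Trace:
  record={'id': 20, 'item': 34, 'z': 51}
  record={'id': 20, 'item': 34, 'z': 51}, ans=105

Final answer: 105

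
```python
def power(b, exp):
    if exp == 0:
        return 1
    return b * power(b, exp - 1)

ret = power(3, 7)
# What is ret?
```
Call trace:
power(b=3, exp=7)
  power(b=3, exp=6)
    power(b=3, exp=5)
      power(b=3, exp=4)
        power(b=3, exp=3)
          power(b=3, exp=2)
            power(b=3, exp=1)
              power(b=3, exp=0)
              -> return 1
            -> return 3
          -> return 9
        -> return 27
      -> return 81
    -> return 243
  -> return 729
-> return 2187

Final answer: 2187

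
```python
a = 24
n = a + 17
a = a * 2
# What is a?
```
Trace:
  a=24
  a=24, n=41
  a=48, n=41

Final answer: 48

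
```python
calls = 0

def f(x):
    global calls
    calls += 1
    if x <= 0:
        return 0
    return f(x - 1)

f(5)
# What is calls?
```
Call trace:
f(x=5)
  f(x=4)
    f(x=3)
      f(x=2)
        f(x=1)
          f(x=0)
          -> return 0
        -> return 0
      -> return 0
    -> return 0
  -> return 0
-> return 0

calls is incremented once per call. f is entered once for each x = 5, 4, 3, 2, 1, 0 (the x <= 0 call returns without recursing), i.e. 5 + 1 calls.
calls = 6

Final answer: 6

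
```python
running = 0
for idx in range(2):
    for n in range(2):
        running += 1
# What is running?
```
Trace:
  running=0
  running=1, idx=0, n=0
  running=2, idx=0, n=1
  running=3, idx=1, n=0
  running=4, idx=1, n=1

Final answer: 4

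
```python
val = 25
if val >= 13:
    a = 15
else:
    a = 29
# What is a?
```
Trace:
  val=25
  val=25, a=15

Final answer: 15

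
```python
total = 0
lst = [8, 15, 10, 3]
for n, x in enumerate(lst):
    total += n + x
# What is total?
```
Trace:
  total=0
  total=8, n=0, x=8
  total=24, n=1, x=15
  total=36, n=2, x=10
  total=42, n=3, x=3

Final answer: 42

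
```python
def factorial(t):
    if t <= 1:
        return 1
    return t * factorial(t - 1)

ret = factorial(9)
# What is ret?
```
Call trace:
factorial(t=9)
  factorial(t=8)
    factorial(t=7)
      factorial(t=6)
        factorial(t=5)
          factorial(t=4)
            factorial(t=3)
              factorial(t=2)
                factorial(t=1)
                -> return 1
              -> return 2
            -> return 6
          -> return 24
        -> return 120
      -> return 720
    -> return 5040
  -> return 40320
-> return 362880

Final answer: 362880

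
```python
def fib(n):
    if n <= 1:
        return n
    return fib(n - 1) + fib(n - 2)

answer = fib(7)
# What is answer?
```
Call trace (a repeated sub-call is expanded the first time; later identical calls just restate its return value):
fib(n=7)
  fib(n=6)
    fib(n=5)
      fib(n=4)
        fib(n=3)
          fib(n=2)
            fib(n=1)
            -> return 1
            fib(n=0)
            -> return 0
          -> return 1
          fib(n=1)
          -> return 1
        -> return 2
        fib(n=2) -> return 1  (same call as traced above)
      -> return 3
      fib(n=3) -> return 2  (same call as traced above)
    -> return 5
    fib(n=4) -> return 3  (same call as traced above)
  -> return 8
  fib(n=5) -> return 5  (same call as traced above)
-> return 13

Final answer: 13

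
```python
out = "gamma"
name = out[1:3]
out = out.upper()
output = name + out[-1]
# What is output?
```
Trace:
  out='gamma'
  out='gamma', name='am'
  out='GAMMA', name='am'
  out='GAMMA', name='am', output='amA'

Final answer: 'amA'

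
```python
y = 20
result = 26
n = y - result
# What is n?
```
Trace:
  y=20
  y=20, result=26
  y=20, result=26, n=-6

Final answer: -6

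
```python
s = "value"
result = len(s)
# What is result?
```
Trace:
  s='value'
  s='value', result=5

Final answer: 5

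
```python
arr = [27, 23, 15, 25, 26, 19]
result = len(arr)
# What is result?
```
Trace:
  arr=[27, 23, 15, 25, 26, 19]
  arr=[27, 23, 15, 25, 26, 19], result=6

Final answer: 6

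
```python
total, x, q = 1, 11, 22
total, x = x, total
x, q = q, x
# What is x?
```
Trace:
  total=1, x=11, q=22
  total=11, x=1, q=22
  total=11, x=22, q=1

Final answer: 22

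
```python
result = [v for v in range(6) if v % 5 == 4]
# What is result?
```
Trace:
  v=0
  v=1
  v=2
  v=3
  v=4
  v=5
  result=[4]

Final answer: [4]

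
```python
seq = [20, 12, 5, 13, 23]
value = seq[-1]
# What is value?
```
Trace:
  seq=[20, 12, 5, 13, 23]
  seq=[20, 12, 5, 13, 23], value=23

Final answer: 23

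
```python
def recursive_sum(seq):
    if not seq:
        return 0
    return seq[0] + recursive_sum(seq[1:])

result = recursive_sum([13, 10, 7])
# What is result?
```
Call trace:
recursive_sum(seq=[13, 10, 7])
  recursive_sum(seq=[10, 7])
    recursive_sum(seq=[7])
      recursive_sum(seq=[])
      -> return 0
    -> return 7
  -> return 17
-> return 30

Final answer: 30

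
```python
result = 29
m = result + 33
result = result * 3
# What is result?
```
Trace:
  result=29
  result=29, m=62
  result=87, m=62

Final answer: 87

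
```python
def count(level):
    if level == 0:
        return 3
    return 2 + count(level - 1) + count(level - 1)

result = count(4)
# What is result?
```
Call trace (a repeated sub-call is expanded the first time; later identical calls just restate its return value):
count(level=4)
  count(level=3)
    count(level=2)
      count(level=1)
        count(level=0)
        -> return 3
        count(level=0)
        -> return 3
      -> return 8
      count(level=1) -> return 8  (same call as traced above)
    -> return 18
    count(level=2) -> return 18  (same call as traced above)
  -> return 38
  count(level=3) -> return 38  (same call as traced above)
-> return 78

Final answer: 78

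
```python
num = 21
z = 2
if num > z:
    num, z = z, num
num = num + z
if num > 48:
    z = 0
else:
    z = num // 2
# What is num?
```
Trace:
  num=21
  num=21, z=2
  num=2, z=21
  num=23, z=21
  num=23, z=11

Final answer: 23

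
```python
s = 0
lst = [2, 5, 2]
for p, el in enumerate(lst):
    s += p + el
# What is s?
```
Trace:
  s=0
  s=2, p=0, el=2
  s=8, p=1, el=5
  s=12, p=2, el=2

Final answer: 12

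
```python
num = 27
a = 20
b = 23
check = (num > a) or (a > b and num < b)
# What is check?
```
Trace:
  num=27
  num=27, a=20
  num=27, a=20, b=23
  num=27, a=20, b=23, check=True

Final answer: True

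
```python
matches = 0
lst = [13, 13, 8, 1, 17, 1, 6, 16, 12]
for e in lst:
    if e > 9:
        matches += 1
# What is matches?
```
Trace:
  matches=0
  matches=1, e=13
  matches=2, e=13
  matches=2, e=8
  matches=2, e=1
  matches=3, e=17
  matches=3, e=1
  matches=3, e=6
  matches=4, e=16
  matches=5, e=12

Final answer: 5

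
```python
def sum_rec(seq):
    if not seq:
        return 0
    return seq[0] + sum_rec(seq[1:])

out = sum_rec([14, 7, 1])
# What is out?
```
Call trace:
sum_rec(seq=[14, 7, 1])
  sum_rec(seq=[7, 1])
    sum_rec(seq=[1])
      sum_rec(seq=[])
      -> return 0
    -> return 1
  -> return 8
-> return 22

Final answer: 22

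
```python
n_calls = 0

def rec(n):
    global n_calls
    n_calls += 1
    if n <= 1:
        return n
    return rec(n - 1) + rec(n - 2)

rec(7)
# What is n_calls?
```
Call trace (a repeated sub-call is expanded the first time; later identical calls just restate its return value):
rec(n=7)
  rec(n=6)
    rec(n=5)
      rec(n=4)
        rec(n=3)
          rec(n=2)
            rec(n=1)
            -> return 1
            rec(n=0)
            -> return 0
          -> return 1
          rec(n=1)
          -> return 1
        -> return 2
        rec(n=2) -> return 1  (same call as traced above)
      -> return 3
      rec(n=3) -> return 2  (same call as traced above)
    -> return 5
    rec(n=4) -> return 3  (same call as traced above)
  -> return 8
  rec(n=5) -> return 5  (same call as traced above)
-> return 13

n_calls is incremented once per call, so count the calls in each subtree. Let C(n) = number of calls made by rec(n).
C(0) = C(1) = 1 (base case, no recursion); C(n) = 1 + C(n - 1) + C(n - 2) otherwise.
C(2) = 1 + C(1) + C(0) = 1 + 1 + 1 = 3
C(3) = 1 + C(2) + C(1) = 1 + 3 + 1 = 5
C(4) = 1 + C(3) + C(2) = 1 + 5 + 3 = 9
C(5) = 1 + C(4) + C(3) = 1 + 9 + 5 = 15
C(6) = 1 + C(5) + C(4) = 1 + 15 + 9 = 25
C(7) = 1 + C(6) + C(5) = 1 + 25 + 15 = 41
n_calls = C(7) = 41

Final answer: 41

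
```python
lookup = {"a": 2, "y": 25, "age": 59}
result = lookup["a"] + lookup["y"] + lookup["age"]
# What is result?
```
Trace:
  lookup={'a': 2, 'y': 25, 'age': 59}
  lookup={'a': 2, 'y': 25, 'age': 59}, result=86

Final answer: 86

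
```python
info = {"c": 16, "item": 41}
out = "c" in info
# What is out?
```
Trace:
  info={'c': 16, 'item': 41}
  info={'c': 16, 'item': 41}, out=True

Final answer: True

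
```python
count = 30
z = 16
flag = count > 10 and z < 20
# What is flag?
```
Trace:
  count=30
  count=30, z=16
  count=30, z=16, flag=True

Final answer: True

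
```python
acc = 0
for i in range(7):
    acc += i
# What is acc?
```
Trace:
  acc=0
  acc=0, i=0
  acc=1, i=1
  acc=3, i=2
  acc=6, i=3
  acc=10, i=4
  acc=15, i=5
  acc=21, i=6

Final answer: 21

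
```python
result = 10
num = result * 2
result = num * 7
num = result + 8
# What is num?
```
Trace:
  result=10
  result=10, num=20
  result=140, num=20
  result=140, num=148

Final answer: 148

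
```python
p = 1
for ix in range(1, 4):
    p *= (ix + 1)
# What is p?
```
Trace:
  p=1
  p=2, ix=1
  p=6, ix=2
  p=24, ix=3

Final answer: 24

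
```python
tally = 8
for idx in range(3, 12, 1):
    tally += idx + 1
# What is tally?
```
Trace:
  tally=8
  tally=12, idx=3
  tally=17, idx=4
  tally=23, idx=5
  tally=30, idx=6
  tally=38, idx=7
  tally=47, idx=8
  tally=57, idx=9
  tally=68, idx=10
  tally=80, idx=11

Final answer: 80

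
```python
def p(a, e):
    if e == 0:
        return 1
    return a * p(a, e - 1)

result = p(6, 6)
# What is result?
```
Call trace:
p(a=6, e=6)
  p(a=6, e=5)
    p(a=6, e=4)
      p(a=6, e=3)
        p(a=6, e=2)
          p(a=6, e=1)
            p(a=6, e=0)
            -> return 1
          -> return 6
        -> return 36
      -> return 216
    -> return 1296
  -> return 7776
-> return 46656

Final answer: 46656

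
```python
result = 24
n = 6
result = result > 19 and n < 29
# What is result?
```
Trace:
  result=24
  result=24, n=6
  result=True, n=6

Final answer: True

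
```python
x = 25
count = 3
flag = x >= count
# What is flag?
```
Trace:
  x=25
  x=25, count=3
  x=25, count=3, flag=True

Final answer: True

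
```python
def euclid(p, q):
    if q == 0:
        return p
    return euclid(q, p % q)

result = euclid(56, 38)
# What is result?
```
Call trace:
euclid(p=56, q=38)
  euclid(p=38, q=18)
    euclid(p=18, q=2)
      euclid(p=2, q=0)
      -> return 2
    -> return 2
  -> return 2
-> return 2

Final answer: 2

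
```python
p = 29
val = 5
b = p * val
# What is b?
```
Trace:
  p=29
  p=29, val=5
  p=29, val=5, b=145

Final answer: 145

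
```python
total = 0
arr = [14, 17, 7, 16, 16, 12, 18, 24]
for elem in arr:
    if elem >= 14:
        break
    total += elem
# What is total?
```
Trace:
  total=0
  total=0, elem=14

Final answer: 0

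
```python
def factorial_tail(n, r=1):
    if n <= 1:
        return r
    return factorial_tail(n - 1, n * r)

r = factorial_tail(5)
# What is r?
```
Call trace:
factorial_tail(n=5, r=1)
  factorial_tail(n=4, r=5)
    factorial_tail(n=3, r=20)
      factorial_tail(n=2, r=60)
        factorial_tail(n=1, r=120)
        -> return 120
      -> return 120
    -> return 120
  -> return 120
-> return 120

Final answer: 120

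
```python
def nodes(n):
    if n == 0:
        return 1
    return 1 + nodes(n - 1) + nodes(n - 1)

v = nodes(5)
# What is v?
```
Call trace (a repeated sub-call is expanded the first time; later identical calls just restate its return value):
nodes(n=5)
  nodes(n=4)
    nodes(n=3)
      nodes(n=2)
        nodes(n=1)
          nodes(n=0)
          -> return 1
          nodes(n=0)
          -> return 1
        -> return 3
        nodes(n=1) -> return 3  (same call as traced above)
      -> return 7
      nodes(n=2) -> return 7  (same call as traced above)
    -> return 15
    nodes(n=3) -> return 15  (same call as traced above)
  -> return 31
  nodes(n=4) -> return 31  (same call as traced above)
-> return 63

Final answer: 63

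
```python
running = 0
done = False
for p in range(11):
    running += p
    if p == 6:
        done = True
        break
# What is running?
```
Trace:
  running=0
  running=0, done=False
  running=0, done=False, p=0
  running=1, done=False, p=1
  running=3, done=False, p=2
  running=6, done=False, p=3
  running=10, done=False, p=4
  running=15, done=False, p=5
  running=21, done=True, p=6

Final answer: 21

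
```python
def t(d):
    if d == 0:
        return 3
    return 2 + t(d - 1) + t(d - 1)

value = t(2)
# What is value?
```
Call trace (a repeated sub-call is expanded the first time; later identical calls just restate its return value):
t(d=2)
  t(d=1)
    t(d=0)
    -> return 3
    t(d=0)
    -> return 3
  -> return 8
  t(d=1) -> return 8  (same call as traced above)
-> return 18

Final answer: 18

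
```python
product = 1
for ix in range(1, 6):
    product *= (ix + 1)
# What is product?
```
Trace:
  product=1
  product=2, ix=1
  product=6, ix=2
  product=24, ix=3
  product=120, ix=4
  product=720, ix=5

Final answer: 720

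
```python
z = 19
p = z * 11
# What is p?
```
Trace:
  z=19
  z=19, p=209

Final answer: 209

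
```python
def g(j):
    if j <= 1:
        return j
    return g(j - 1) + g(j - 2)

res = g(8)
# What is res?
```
Call trace (a repeated sub-call is expanded the first time; later identical calls just restate its return value):
g(j=8)
  g(j=7)
    g(j=6)
      g(j=5)
        g(j=4)
          g(j=3)
            g(j=2)
              g(j=1)
              -> return 1
              g(j=0)
              -> return 0
            -> return 1
            g(j=1)
            -> return 1
          -> return 2
          g(j=2) -> return 1  (same call as traced above)
        -> return 3
        g(j=3) -> return 2  (same call as traced above)
      -> return 5
      g(j=4) -> return 3  (same call as traced above)
    -> return 8
    g(j=5) -> return 5  (same call as traced above)
  -> return 13
  g(j=6) -> return 8  (same call as traced above)
-> return 21

Final answer: 21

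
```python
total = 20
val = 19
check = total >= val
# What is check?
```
Trace:
  total=20
  total=20, val=19
  total=20, val=19, check=True

Final answer: True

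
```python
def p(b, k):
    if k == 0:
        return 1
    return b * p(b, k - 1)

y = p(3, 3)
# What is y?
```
Call trace:
p(b=3, k=3)
  p(b=3, k=2)
    p(b=3, k=1)
      p(b=3, k=0)
      -> return 1
    -> return 3
  -> return 9
-> return 27

Final answer: 27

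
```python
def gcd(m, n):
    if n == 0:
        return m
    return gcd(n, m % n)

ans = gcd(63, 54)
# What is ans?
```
Call trace:
gcd(m=63, n=54)
  gcd(m=54, n=9)
    gcd(m=9, n=0)
    -> return 9
  -> return 9
-> return 9

Final answer: 9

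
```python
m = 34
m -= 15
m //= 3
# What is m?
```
Trace:
  m=34
  m=19
  m=6

Final answer: 6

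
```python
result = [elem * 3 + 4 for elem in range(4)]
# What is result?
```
Trace:
  elem=0
  elem=1
  elem=2
  elem=3
  result=[4, 7, 10, 13]

Final answer: [4, 7, 10, 13]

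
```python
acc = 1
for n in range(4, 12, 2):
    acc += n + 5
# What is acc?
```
Trace:
  acc=1
  acc=10, n=4
  acc=21, n=6
  acc=34, n=8
  acc=49, n=10

Final answer: 49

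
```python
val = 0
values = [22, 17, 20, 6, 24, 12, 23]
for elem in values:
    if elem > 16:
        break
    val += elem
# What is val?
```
Trace:
  val=0
  val=0, elem=22

Final answer: 0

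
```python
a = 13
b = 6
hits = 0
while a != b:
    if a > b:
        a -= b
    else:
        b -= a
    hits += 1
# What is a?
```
Trace:
  a=13
  a=13, b=6
  a=13, b=6, hits=0
  a=7, b=6, hits=1
  a=1, b=6, hits=2
  a=1, b=5, hits=3
  a=1, b=4, hits=4
  a=1, b=3, hits=5
  a=1, b=2, hits=6
  a=1, b=1, hits=7

Final answer: 1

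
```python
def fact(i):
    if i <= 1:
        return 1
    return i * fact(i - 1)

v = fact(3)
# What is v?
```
Call trace:
fact(i=3)
  fact(i=2)
    fact(i=1)
    -> return 1
  -> return 2
-> return 6

Final answer: 6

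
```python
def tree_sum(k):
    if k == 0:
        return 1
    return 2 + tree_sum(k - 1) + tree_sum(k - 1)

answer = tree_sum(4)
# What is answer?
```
Call trace (a repeated sub-call is expanded the first time; later identical calls just restate its return value):
tree_sum(k=4)
  tree_sum(k=3)
    tree_sum(k=2)
      tree_sum(k=1)
        tree_sum(k=0)
        -> return 1
        tree_sum(k=0)
        -> return 1
      -> return 4
      tree_sum(k=1) -> return 4  (same call as traced above)
    -> return 10
    tree_sum(k=2) -> return 10  (same call as traced above)
  -> return 22
  tree_sum(k=3) -> return 22  (same call as traced above)
-> return 46

Final answer: 46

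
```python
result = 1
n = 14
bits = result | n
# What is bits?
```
Trace:
  result=1
  result=1, n=14
  result=1, n=14, bits=15

Final answer: 15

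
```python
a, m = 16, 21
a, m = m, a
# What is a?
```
Trace:
  a=16, m=21
  a=21, m=16

Final answer: 21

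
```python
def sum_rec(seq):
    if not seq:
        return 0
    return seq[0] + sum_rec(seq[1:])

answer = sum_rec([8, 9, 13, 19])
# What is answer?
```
Call trace:
sum_rec(seq=[8, 9, 13, 19])
  sum_rec(seq=[9, 13, 19])
    sum_rec(seq=[13, 19])
      sum_rec(seq=[19])
        sum_rec(seq=[])
        -> return 0
      -> return 19
    -> return 32
  -> return 41
-> return 49

Final answer: 49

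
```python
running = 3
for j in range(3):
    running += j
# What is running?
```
Trace:
  running=3
  running=3, j=0
  running=4, j=1
  running=6, j=2

Final answer: 6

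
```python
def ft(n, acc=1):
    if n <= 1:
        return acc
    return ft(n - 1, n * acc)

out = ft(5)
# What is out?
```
Call trace:
ft(n=5, acc=1)
  ft(n=4, acc=5)
    ft(n=3, acc=20)
      ft(n=2, acc=60)
        ft(n=1, acc=120)
        -> return 120
      -> return 120
    -> return 120
  -> return 120
-> return 120

Final answer: 120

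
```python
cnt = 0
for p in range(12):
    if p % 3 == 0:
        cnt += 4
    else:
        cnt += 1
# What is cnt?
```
Trace:
  cnt=0
  cnt=4, p=0
  cnt=5, p=1
  cnt=6, p=2
  cnt=10, p=3
  cnt=11, p=4
  cnt=12, p=5
  cnt=16, p=6
  cnt=17, p=7
  cnt=18, p=8
  cnt=22, p=9
  cnt=23, p=10
  cnt=24, p=11

Final answer: 24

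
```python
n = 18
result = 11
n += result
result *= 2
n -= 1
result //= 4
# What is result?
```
Trace:
  n=18
  n=18, result=11
  n=29, result=11
  n=29, result=22
  n=28, result=22
  n=28, result=5

Final answer: 5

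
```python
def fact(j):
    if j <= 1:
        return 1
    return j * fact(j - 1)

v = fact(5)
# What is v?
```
Call trace:
fact(j=5)
  fact(j=4)
    fact(j=3)
      fact(j=2)
        fact(j=1)
        -> return 1
      -> return 2
    -> return 6
  -> return 24
-> return 120

Final answer: 120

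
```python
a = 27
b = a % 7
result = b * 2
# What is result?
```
Trace:
  a=27
  a=27, b=6
  a=27, b=6, result=12

Final answer: 12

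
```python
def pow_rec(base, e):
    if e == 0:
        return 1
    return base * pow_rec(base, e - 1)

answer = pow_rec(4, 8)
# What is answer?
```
Call trace:
pow_rec(base=4, e=8)
  pow_rec(base=4, e=7)
    pow_rec(base=4, e=6)
      pow_rec(base=4, e=5)
        pow_rec(base=4, e=4)
          pow_rec(base=4, e=3)
            pow_rec(base=4, e=2)
              pow_rec(base=4, e=1)
                pow_rec(base=4, e=0)
                -> return 1
              -> return 4
            -> return 16
          -> return 64
        -> return 256
      -> return 1024
    -> return 4096
  -> return 16384
-> return 65536

Final answer: 65536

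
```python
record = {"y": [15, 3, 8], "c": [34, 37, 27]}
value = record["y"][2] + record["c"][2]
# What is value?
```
Trace:
  record={'y': [15, 3, 8], 'c': [34, 37, 27]}
  record={'y': [15, 3, 8], 'c': [34, 37, 27]}, value=35

Final answer: 35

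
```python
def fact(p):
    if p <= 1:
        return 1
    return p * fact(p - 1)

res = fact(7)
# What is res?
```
Call trace:
fact(p=7)
  fact(p=6)
    fact(p=5)
      fact(p=4)
        fact(p=3)
          fact(p=2)
            fact(p=1)
            -> return 1
          -> return 2
        -> return 6
      -> return 24
    -> return 120
  -> return 720
-> return 5040

Final answer: 5040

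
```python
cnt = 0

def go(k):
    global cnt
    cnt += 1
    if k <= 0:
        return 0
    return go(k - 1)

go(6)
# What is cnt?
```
Call trace:
go(k=6)
  go(k=5)
    go(k=4)
      go(k=3)
        go(k=2)
          go(k=1)
            go(k=0)
            -> return 0
          -> return 0
        -> return 0
      -> return 0
    -> return 0
  -> return 0
-> return 0

cnt is incremented once per call. go is entered once for each k = 6, 5, 4, 3, 2, 1, 0 (the k <= 0 call returns without recursing), i.e. 6 + 1 calls.
cnt = 7

Final answer: 7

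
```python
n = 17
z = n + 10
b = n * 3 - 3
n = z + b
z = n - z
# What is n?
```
Trace:
  n=17
  n=17, z=27
  n=17, z=27, b=48
  n=75, z=27, b=48
  n=75, z=48, b=48

Final answer: 75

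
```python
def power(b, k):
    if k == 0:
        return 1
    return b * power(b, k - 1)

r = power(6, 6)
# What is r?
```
Call trace:
power(b=6, k=6)
  power(b=6, k=5)
    power(b=6, k=4)
      power(b=6, k=3)
        power(b=6, k=2)
          power(b=6, k=1)
            power(b=6, k=0)
            -> return 1
          -> return 6
        -> return 36
      -> return 216
    -> return 1296
  -> return 7776
-> return 46656

Final answer: 46656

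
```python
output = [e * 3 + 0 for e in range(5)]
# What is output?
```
Trace:
  e=0
  e=1
  e=2
  e=3
  e=4
  output=[0, 3, 6, 9, 12]

Final answer: [0, 3, 6, 9, 12]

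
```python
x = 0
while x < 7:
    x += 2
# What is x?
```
Trace:
  x=0
  x=2
  x=4
  x=6
  x=8

Final answer: 8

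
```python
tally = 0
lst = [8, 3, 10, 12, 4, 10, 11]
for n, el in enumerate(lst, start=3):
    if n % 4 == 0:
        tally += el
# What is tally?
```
Trace:
  tally=0
  tally=0, n=3, el=8
  tally=3, n=4, el=3
  tally=3, n=5, el=10
  tally=3, n=6, el=12
  tally=3, n=7, el=4
  tally=13, n=8, el=10
  tally=13, n=9, el=11

Final answer: 13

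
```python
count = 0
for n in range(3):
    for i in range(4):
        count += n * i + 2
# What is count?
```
Trace:
  count=0
  count=2, n=0, i=0
  count=4, n=0, i=1
  count=6, n=0, i=2
  count=8, n=0, i=3
  count=10, n=1, i=0
  count=13, n=1, i=1
  count=17, n=1, i=2
  count=22, n=1, i=3
  count=24, n=2, i=0
  count=28, n=2, i=1
  count=34, n=2, i=2
  count=42, n=2, i=3

Final answer: 42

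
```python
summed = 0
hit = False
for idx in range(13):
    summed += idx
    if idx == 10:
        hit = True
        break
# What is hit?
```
Trace:
  summed=0
  summed=0, hit=False
  summed=0, hit=False, idx=0
  summed=1, hit=False, idx=1
  summed=3, hit=False, idx=2
  summed=6, hit=False, idx=3
  summed=10, hit=False, idx=4
  summed=15, hit=False, idx=5
  summed=21, hit=False, idx=6
  summed=28, hit=False, idx=7
  summed=36, hit=False, idx=8
  summed=45, hit=False, idx=9
  summed=55, hit=True, idx=10

Final answer: True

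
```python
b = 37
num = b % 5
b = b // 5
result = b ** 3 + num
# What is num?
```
Trace:
  b=37
  b=37, num=2
  b=7, num=2
  b=7, num=2, result=345

Final answer: 2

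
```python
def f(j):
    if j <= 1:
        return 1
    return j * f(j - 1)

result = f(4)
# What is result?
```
Call trace:
f(j=4)
  f(j=3)
    f(j=2)
      f(j=1)
      -> return 1
    -> return 2
  -> return 6
-> return 24

Final answer: 24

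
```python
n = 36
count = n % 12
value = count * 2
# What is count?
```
Trace:
  n=36
  n=36, count=0
  n=36, count=0, value=0

Final answer: 0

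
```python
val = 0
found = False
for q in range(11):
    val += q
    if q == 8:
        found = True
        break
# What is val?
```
Trace:
  val=0
  val=0, found=False
  val=0, found=False, q=0
  val=1, found=False, q=1
  val=3, found=False, q=2
  val=6, found=False, q=3
  val=10, found=False, q=4
  val=15, found=False, q=5
  val=21, found=False, q=6
  val=28, found=False, q=7
  val=36, found=True, q=8

Final answer: 36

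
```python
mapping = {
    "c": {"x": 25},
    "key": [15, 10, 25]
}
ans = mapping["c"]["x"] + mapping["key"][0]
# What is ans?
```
Trace:
  mapping={'c': {'x': 25}, 'key': [15, 10, 25]}
  mapping={'c': {'x': 25}, 'key': [15, 10, 25]}, ans=40

Final answer: 40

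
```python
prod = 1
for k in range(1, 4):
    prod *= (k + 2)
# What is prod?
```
Trace:
  prod=1
  prod=3, k=1
  prod=12, k=2
  prod=60, k=3

Final answer: 60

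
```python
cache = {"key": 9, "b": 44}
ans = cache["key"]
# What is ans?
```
Trace:
  cache={'key': 9, 'b': 44}
  cache={'key': 9, 'b': 44}, ans=9

Final answer: 9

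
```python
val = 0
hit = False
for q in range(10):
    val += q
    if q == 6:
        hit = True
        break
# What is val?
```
Trace:
  val=0
  val=0, hit=False
  val=0, hit=False, q=0
  val=1, hit=False, q=1
  val=3, hit=False, q=2
  val=6, hit=False, q=3
  val=10, hit=False, q=4
  val=15, hit=False, q=5
  val=21, hit=True, q=6

Final answer: 21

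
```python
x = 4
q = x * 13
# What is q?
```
Trace:
  x=4
  x=4, q=52

Final answer: 52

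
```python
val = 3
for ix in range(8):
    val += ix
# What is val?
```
Trace:
  val=3
  val=3, ix=0
  val=4, ix=1
  val=6, ix=2
  val=9, ix=3
  val=13, ix=4
  val=18, ix=5
  val=24, ix=6
  val=31, ix=7

Final answer: 31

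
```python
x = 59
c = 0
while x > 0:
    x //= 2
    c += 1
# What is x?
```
Trace:
  x=59
  x=59, c=0
  x=29, c=1
  x=14, c=2
  x=7, c=3
  x=3, c=4
  x=1, c=5
  x=0, c=6

Final answer: 0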